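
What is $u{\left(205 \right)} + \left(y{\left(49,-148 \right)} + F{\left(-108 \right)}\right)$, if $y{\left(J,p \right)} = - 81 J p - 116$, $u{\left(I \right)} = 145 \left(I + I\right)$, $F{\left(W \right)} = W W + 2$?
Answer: $658412$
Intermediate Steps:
$F{\left(W \right)} = 2 + W^{2}$ ($F{\left(W \right)} = W^{2} + 2 = 2 + W^{2}$)
$u{\left(I \right)} = 290 I$ ($u{\left(I \right)} = 145 \cdot 2 I = 290 I$)
$y{\left(J,p \right)} = -116 - 81 J p$ ($y{\left(J,p \right)} = - 81 J p - 116 = -116 - 81 J p$)
$u{\left(205 \right)} + \left(y{\left(49,-148 \right)} + F{\left(-108 \right)}\right) = 290 \cdot 205 - \left(114 - 587412 - 11664\right) = 59450 + \left(\left(-116 + 587412\right) + \left(2 + 11664\right)\right) = 59450 + \left(587296 + 11666\right) = 59450 + 598962 = 658412$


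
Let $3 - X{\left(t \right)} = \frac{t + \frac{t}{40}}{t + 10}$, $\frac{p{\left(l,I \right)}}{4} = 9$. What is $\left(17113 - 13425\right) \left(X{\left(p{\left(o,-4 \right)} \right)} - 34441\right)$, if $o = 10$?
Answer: $- \frac{14606184778}{115} \approx -1.2701 \cdot 10^{8}$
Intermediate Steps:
$p{\left(l,I \right)} = 36$ ($p{\left(l,I \right)} = 4 \cdot 9 = 36$)
$X{\left(t \right)} = 3 - \frac{41 t}{40 \left(10 + t\right)}$ ($X{\left(t \right)} = 3 - \frac{t + \frac{t}{40}}{t + 10} = 3 - \frac{t + t \frac{1}{40}}{10 + t} = 3 - \frac{t + \frac{t}{40}}{10 + t} = 3 - \frac{\frac{41}{40} t}{10 + t} = 3 - \frac{41 t}{40 \left(10 + t\right)}$)
$\left(17113 - 13425\right) \left(X{\left(p{\left(o,-4 \right)} \right)} - 34441\right) = \left(17113 - 13425\right) \left(\frac{1200 + 79 \cdot 36}{40 \left(10 + 36\right)} - 34441\right) = 3688 \left(\frac{1200 + 2844}{40 \cdot 46} - 34441\right) = 3688 \left(\frac{1}{40} \cdot \frac{1}{46} \cdot 4044 - 34441\right) = 3688 \left(\frac{1011}{460} - 34441\right) = 3688 \left(- \frac{15841849}{460}\right) = - \frac{14606184778}{115}$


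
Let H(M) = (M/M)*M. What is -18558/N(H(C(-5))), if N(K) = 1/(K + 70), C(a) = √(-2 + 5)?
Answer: -1299060 - 18558*√3 ≈ -1.3312e+6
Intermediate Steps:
C(a) = √3
H(M) = M (H(M) = 1*M = M)
N(K) = 1/(70 + K)
-18558/N(H(C(-5))) = -(1299060 + 18558*√3) = -18558*(70 + √3) = -1299060 - 18558*√3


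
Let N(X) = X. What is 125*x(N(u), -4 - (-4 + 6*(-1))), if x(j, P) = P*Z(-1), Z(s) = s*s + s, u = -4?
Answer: 0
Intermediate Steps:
Z(s) = s + s² (Z(s) = s² + s = s + s²)
x(j, P) = 0 (x(j, P) = P*(-(1 - 1)) = P*(-1*0) = P*0 = 0)
125*x(N(u), -4 - (-4 + 6*(-1))) = 125*0 = 0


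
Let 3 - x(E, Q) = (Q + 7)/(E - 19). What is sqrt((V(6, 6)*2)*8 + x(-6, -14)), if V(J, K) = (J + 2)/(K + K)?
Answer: 2*sqrt(753)/15 ≈ 3.6588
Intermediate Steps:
V(J, K) = (2 + J)/(2*K) (V(J, K) = (2 + J)/((2*K)) = (2 + J)*(1/(2*K)) = (2 + J)/(2*K))
x(E, Q) = 3 - (7 + Q)/(-19 + E) (x(E, Q) = 3 - (Q + 7)/(E - 19) = 3 - (7 + Q)/(-19 + E))
sqrt((V(6, 6)*2)*8 + x(-6, -14)) = sqrt((((1/2)*(2 + 6)/6)*2)*8 + (-64 - 1*(-14) + 3*(-6))/(-19 - 6)) = sqrt((((1/2)*(1/6)*8)*2)*8 + (-64 + 14 - 18)/(-25)) = sqrt(((2/3)*2)*8 - 1/25*(-68)) = sqrt((4/3)*8 + 68/25) = sqrt(32/3 + 68/25) = sqrt(1004/75) = 2*sqrt(753)/15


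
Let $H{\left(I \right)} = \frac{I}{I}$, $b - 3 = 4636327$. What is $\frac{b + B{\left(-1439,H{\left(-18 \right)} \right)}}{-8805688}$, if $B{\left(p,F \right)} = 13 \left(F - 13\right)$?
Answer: $- \frac{2318087}{4402844} \approx -0.5265$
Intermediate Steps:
$b = 4636330$ ($b = 3 + 4636327 = 4636330$)
$H{\left(I \right)} = 1$
$B{\left(p,F \right)} = -169 + 13 F$ ($B{\left(p,F \right)} = 13 \left(-13 + F\right) = -169 + 13 F$)
$\frac{b + B{\left(-1439,H{\left(-18 \right)} \right)}}{-8805688} = \frac{4636330 + \left(-169 + 13 \cdot 1\right)}{-8805688} = \left(4636330 + \left(-169 + 13\right)\right) \left(- \frac{1}{8805688}\right) = \left(4636330 - 156\right) \left(- \frac{1}{8805688}\right) = 4636174 \left(- \frac{1}{8805688}\right) = - \frac{2318087}{4402844}$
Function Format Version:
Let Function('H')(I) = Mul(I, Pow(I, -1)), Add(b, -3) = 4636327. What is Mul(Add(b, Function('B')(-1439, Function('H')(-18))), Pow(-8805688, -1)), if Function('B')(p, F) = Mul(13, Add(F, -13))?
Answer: Rational(-2318087, 4402844) ≈ -0.52650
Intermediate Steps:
b = 4636330 (b = Add(3, 4636327) = 4636330)
Function('H')(I) = 1
Function('B')(p, F) = Add(-169, Mul(13, F)) (Function('B')(p, F) = Mul(13, Add(-13, F)) = Add(-169, Mul(13, F)))
Mul(Add(b, Function('B')(-1439, Function('H')(-18))), Pow(-8805688, -1)) = Mul(Add(4636330, Add(-169, Mul(13, 1))), Pow(-8805688, -1)) = Mul(Add(4636330, Add(-169, 13)), Rational(-1, 8805688)) = Mul(Add(4636330, -156), Rational(-1, 8805688)) = Mul(4636174, Rational(-1, 8805688)) = Rational(-2318087, 4402844)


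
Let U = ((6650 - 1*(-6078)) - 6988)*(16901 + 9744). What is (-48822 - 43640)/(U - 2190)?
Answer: -46231/76470055 ≈ -0.00060456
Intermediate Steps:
U = 152942300 (U = ((6650 + 6078) - 6988)*26645 = (12728 - 6988)*26645 = 5740*26645 = 152942300)
(-48822 - 43640)/(U - 2190) = (-48822 - 43640)/(152942300 - 2190) = -92462/152940110 = -92462*1/152940110 = -46231/76470055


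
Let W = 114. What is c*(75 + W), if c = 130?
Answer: 24570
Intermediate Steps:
c*(75 + W) = 130*(75 + 114) = 130*189 = 24570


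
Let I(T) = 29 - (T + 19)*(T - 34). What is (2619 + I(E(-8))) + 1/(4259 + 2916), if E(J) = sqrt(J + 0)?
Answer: 23691851/7175 + 30*I*sqrt(2) ≈ 3302.0 + 42.426*I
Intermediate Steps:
E(J) = sqrt(J)
I(T) = 29 - (-34 + T)*(19 + T) (I(T) = 29 - (19 + T)*(-34 + T) = 29 - (-34 + T)*(19 + T))
(2619 + I(E(-8))) + 1/(4259 + 2916) = (2619 + (675 - (sqrt(-8))**2 + 15*sqrt(-8))) + 1/(4259 + 2916) = (2619 + (675 - (2*I*sqrt(2))**2 + 15*(2*I*sqrt(2)))) + 1/7175 = (2619 + (675 - 1*(-8) + 30*I*sqrt(2))) + 1/7175 = (2619 + (675 + 8 + 30*I*sqrt(2))) + 1/7175 = (2619 + (683 + 30*I*sqrt(2))) + 1/7175 = (3302 + 30*I*sqrt(2)) + 1/7175 = 23691851/7175 + 30*I*sqrt(2)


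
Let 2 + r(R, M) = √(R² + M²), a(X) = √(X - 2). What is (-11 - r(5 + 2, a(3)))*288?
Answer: -2592 - 1440*√2 ≈ -4628.5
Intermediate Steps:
a(X) = √(-2 + X)
r(R, M) = -2 + √(M² + R²) (r(R, M) = -2 + √(R² + M²) = -2 + √(M² + R²))
(-11 - r(5 + 2, a(3)))*288 = (-11 - (-2 + √((√(-2 + 3))² + (5 + 2)²)))*288 = (-11 - (-2 + √((√1)² + 7²)))*288 = (-11 - (-2 + √(1² + 49)))*288 = (-11 - (-2 + √(1 + 49)))*288 = (-11 - (-2 + √50))*288 = (-11 - (-2 + 5*√2))*288 = (-11 + (2 - 5*√2))*288 = (-9 - 5*√2)*288 = -2592 - 1440*√2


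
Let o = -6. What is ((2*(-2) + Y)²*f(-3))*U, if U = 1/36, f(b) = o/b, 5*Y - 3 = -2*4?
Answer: 25/18 ≈ 1.3889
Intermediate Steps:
Y = -1 (Y = ⅗ + (-2*4)/5 = ⅗ + (⅕)*(-8) = ⅗ - 8/5 = -1)
f(b) = -6/b
U = 1/36 ≈ 0.027778
((2*(-2) + Y)²*f(-3))*U = ((2*(-2) - 1)²*(-6/(-3)))*(1/36) = ((-4 - 1)²*(-6*(-⅓)))*(1/36) = ((-5)²*2)*(1/36) = (25*2)*(1/36) = 50*(1/36) = 25/18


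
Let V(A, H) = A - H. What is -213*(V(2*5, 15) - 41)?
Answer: 9798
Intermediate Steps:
-213*(V(2*5, 15) - 41) = -213*((2*5 - 1*15) - 41) = -213*((10 - 15) - 41) = -213*(-5 - 41) = -213*(-46) = 9798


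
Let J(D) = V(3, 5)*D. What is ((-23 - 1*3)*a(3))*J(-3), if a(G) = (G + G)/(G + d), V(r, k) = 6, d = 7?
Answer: 1404/5 ≈ 280.80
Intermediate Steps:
J(D) = 6*D
a(G) = 2*G/(7 + G) (a(G) = (G + G)/(G + 7) = (2*G)/(7 + G) = 2*G/(7 + G))
((-23 - 1*3)*a(3))*J(-3) = ((-23 - 1*3)*(2*3/(7 + 3)))*(6*(-3)) = ((-23 - 3)*(2*3/10))*(-18) = -52*3/10*(-18) = -26*⅗*(-18) = -78/5*(-18) = 1404/5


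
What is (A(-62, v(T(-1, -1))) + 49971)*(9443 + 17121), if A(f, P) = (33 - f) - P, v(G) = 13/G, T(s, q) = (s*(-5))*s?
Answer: 6650111452/5 ≈ 1.3300e+9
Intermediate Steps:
T(s, q) = -5*s² (T(s, q) = (-5*s)*s = -5*s²)
A(f, P) = 33 - P - f
(A(-62, v(T(-1, -1))) + 49971)*(9443 + 17121) = ((33 - 13/((-5*(-1)²)) - 1*(-62)) + 49971)*(9443 + 17121) = ((33 - 13/((-5*1)) + 62) + 49971)*26564 = ((33 - 13/(-5) + 62) + 49971)*26564 = ((33 - 13*(-1)/5 + 62) + 49971)*26564 = ((33 - 1*(-13/5) + 62) + 49971)*26564 = ((33 + 13/5 + 62) + 49971)*26564 = (488/5 + 49971)*26564 = (250343/5)*26564 = 6650111452/5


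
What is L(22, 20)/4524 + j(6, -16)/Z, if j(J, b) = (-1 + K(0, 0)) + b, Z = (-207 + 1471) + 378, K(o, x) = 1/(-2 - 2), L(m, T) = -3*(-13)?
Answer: -359/190472 ≈ -0.0018848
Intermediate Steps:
L(m, T) = 39
K(o, x) = -¼ (K(o, x) = 1/(-4) = -¼)
Z = 1642 (Z = 1264 + 378 = 1642)
j(J, b) = -5/4 + b (j(J, b) = (-1 - ¼) + b = -5/4 + b)
L(22, 20)/4524 + j(6, -16)/Z = 39/4524 + (-5/4 - 16)/1642 = 39*(1/4524) - 69/4*1/1642 = 1/116 - 69/6568 = -359/190472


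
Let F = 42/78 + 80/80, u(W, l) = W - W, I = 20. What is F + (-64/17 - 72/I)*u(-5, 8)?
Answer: 20/13 ≈ 1.5385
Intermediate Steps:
u(W, l) = 0
F = 20/13 (F = 42*(1/78) + 80*(1/80) = 7/13 + 1 = 20/13 ≈ 1.5385)
F + (-64/17 - 72/I)*u(-5, 8) = 20/13 + (-64/17 - 72/20)*0 = 20/13 + (-64*1/17 - 72*1/20)*0 = 20/13 + (-64/17 - 18/5)*0 = 20/13 - 626/85*0 = 20/13 + 0 = 20/13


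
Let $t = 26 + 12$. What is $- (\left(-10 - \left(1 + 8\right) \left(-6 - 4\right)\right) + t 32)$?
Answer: $-1296$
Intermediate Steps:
$t = 38$
$- (\left(-10 - \left(1 + 8\right) \left(-6 - 4\right)\right) + t 32) = - (\left(-10 - \left(1 + 8\right) \left(-6 - 4\right)\right) + 38 \cdot 32) = - (\left(-10 - 9 \left(-10\right)\right) + 1216) = - (\left(-10 - -90\right) + 1216) = - (\left(-10 + 90\right) + 1216) = - (80 + 1216) = \left(-1\right) 1296 = -1296$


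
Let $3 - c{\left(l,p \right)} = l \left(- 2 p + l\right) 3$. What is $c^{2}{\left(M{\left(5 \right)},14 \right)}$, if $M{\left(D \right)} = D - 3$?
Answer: $25281$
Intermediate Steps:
$M{\left(D \right)} = -3 + D$ ($M{\left(D \right)} = D - 3 = -3 + D$)
$c{\left(l,p \right)} = 3 - 3 l \left(l - 2 p\right)$ ($c{\left(l,p \right)} = 3 - l \left(- 2 p + l\right) 3 = 3 - l \left(l - 2 p\right) 3 = 3 - 3 l \left(l - 2 p\right)$)
$c^{2}{\left(M{\left(5 \right)},14 \right)} = \left(3 - 3 \left(-3 + 5\right)^{2} + 6 \left(-3 + 5\right) 14\right)^{2} = \left(3 - 3 \cdot 2^{2} + 6 \cdot 2 \cdot 14\right)^{2} = \left(3 - 12 + 168\right)^{2} = 159^{2} = 25281$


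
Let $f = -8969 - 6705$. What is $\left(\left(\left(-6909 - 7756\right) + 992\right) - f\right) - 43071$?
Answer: $-41070$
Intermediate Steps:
$f = -15674$
$\left(\left(\left(-6909 - 7756\right) + 992\right) - f\right) - 43071 = \left(\left(\left(-6909 - 7756\right) + 992\right) - -15674\right) - 43071 = \left(\left(-14665 + 992\right) + 15674\right) - 43071 = \left(-13673 + 15674\right) - 43071 = 2001 - 43071 = -41070$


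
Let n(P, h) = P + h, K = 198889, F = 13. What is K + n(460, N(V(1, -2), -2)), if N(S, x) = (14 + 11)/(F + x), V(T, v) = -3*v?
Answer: 2192864/11 ≈ 1.9935e+5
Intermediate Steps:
N(S, x) = 25/(13 + x) (N(S, x) = (14 + 11)/(13 + x) = 25/(13 + x))
K + n(460, N(V(1, -2), -2)) = 198889 + (460 + 25/(13 - 2)) = 198889 + (460 + 25/11) = 198889 + 5085/11 = 2192864/11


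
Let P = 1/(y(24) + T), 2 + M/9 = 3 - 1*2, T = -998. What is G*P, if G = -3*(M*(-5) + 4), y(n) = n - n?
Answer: 147/998 ≈ 0.14729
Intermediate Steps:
y(n) = 0
M = -9 (M = -18 + 9*(3 - 1*2) = -18 + 9*(3 - 2) = -18 + 9*1 = -18 + 9 = -9)
G = -147 (G = -3*(-9*(-5) + 4) = -3*(45 + 4) = -3*49 = -147)
P = -1/998 (P = 1/(0 - 998) = 1/(-998) = -1/998 ≈ -0.0010020)
G*P = -147*(-1/998) = 147/998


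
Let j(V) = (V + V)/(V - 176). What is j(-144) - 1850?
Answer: -18491/10 ≈ -1849.1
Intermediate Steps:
j(V) = 2*V/(-176 + V) (j(V) = (2*V)/(-176 + V) = 2*V/(-176 + V))
j(-144) - 1850 = 2*(-144)/(-176 - 144) - 1850 = 2*(-144)/(-320) - 1850 = 2*(-144)*(-1/320) - 1850 = 9/10 - 1850 = -18491/10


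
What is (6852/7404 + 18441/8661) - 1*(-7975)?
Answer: 14211141201/1781279 ≈ 7978.1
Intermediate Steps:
(6852/7404 + 18441/8661) - 1*(-7975) = (6852*(1/7404) + 18441*(1/8661)) + 7975 = (571/617 + 6147/2887) + 7975 = 5441176/1781279 + 7975 = 14211141201/1781279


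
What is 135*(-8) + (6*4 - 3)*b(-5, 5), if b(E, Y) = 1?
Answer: -1059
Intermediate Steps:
135*(-8) + (6*4 - 3)*b(-5, 5) = 135*(-8) + (6*4 - 3)*1 = -1080 + (24 - 3)*1 = -1080 + 21*1 = -1080 + 21 = -1059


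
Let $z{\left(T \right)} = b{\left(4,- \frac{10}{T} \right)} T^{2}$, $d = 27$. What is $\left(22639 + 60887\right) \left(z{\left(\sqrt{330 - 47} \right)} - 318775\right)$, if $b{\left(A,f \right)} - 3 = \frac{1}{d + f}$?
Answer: $- \frac{5475664223807754}{206207} + \frac{236378580 \sqrt{283}}{206207} \approx -2.6554 \cdot 10^{10}$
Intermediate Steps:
$b{\left(A,f \right)} = 3 + \frac{1}{27 + f}$
$z{\left(T \right)} = \frac{T^{2} \left(82 - \frac{30}{T}\right)}{27 - \frac{10}{T}}$ ($z{\left(T \right)} = \frac{82 + 3 \left(- \frac{10}{T}\right)}{27 - \frac{10}{T}} T^{2} = \frac{82 - \frac{30}{T}}{27 - \frac{10}{T}} T^{2} = \frac{T^{2} \left(82 - \frac{30}{T}\right)}{27 - \frac{10}{T}}$)
$\left(22639 + 60887\right) \left(z{\left(\sqrt{330 - 47} \right)} - 318775\right) = \left(22639 + 60887\right) \left(\frac{\left(\sqrt{330 - 47}\right)^{2} \left(-30 + 82 \sqrt{330 - 47}\right)}{-10 + 27 \sqrt{330 - 47}} - 318775\right) = 83526 \left(\frac{\left(\sqrt{283}\right)^{2} \left(-30 + 82 \sqrt{283}\right)}{-10 + 27 \sqrt{283}} - 318775\right) = 83526 \left(\frac{283 \left(-30 + 82 \sqrt{283}\right)}{-10 + 27 \sqrt{283}} - 318775\right) = 83526 \left(-318775 + \frac{283 \left(-30 + 82 \sqrt{283}\right)}{-10 + 27 \sqrt{283}}\right) = -26626000650 + \frac{23637858 \left(-30 + 82 \sqrt{283}\right)}{-10 + 27 \sqrt{283}}$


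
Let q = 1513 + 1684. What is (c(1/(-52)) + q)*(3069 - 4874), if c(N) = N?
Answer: -300068615/52 ≈ -5.7706e+6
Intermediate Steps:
q = 3197
(c(1/(-52)) + q)*(3069 - 4874) = (1/(-52) + 3197)*(3069 - 4874) = (-1/52 + 3197)*(-1805) = (166243/52)*(-1805) = -300068615/52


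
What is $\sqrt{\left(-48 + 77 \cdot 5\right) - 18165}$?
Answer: $2 i \sqrt{4457} \approx 133.52 i$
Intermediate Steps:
$\sqrt{\left(-48 + 77 \cdot 5\right) - 18165} = \sqrt{\left(-48 + 385\right) - 18165} = \sqrt{337 - 18165} = \sqrt{-17828} = 2 i \sqrt{4457}$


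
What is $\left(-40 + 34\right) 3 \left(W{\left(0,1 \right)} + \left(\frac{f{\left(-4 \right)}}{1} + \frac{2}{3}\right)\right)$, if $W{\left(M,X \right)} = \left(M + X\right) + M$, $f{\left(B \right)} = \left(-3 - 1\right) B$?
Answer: $-318$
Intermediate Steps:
$f{\left(B \right)} = - 4 B$ ($f{\left(B \right)} = \left(-3 - 1\right) B = - 4 B$)
$W{\left(M,X \right)} = X + 2 M$
$\left(-40 + 34\right) 3 \left(W{\left(0,1 \right)} + \left(\frac{f{\left(-4 \right)}}{1} + \frac{2}{3}\right)\right) = \left(-40 + 34\right) 3 \left(\left(1 + 2 \cdot 0\right) + \left(\frac{\left(-4\right) \left(-4\right)}{1} + \frac{2}{3}\right)\right) = - 6 \cdot 3 \left(\left(1 + 0\right) + \left(16 \cdot 1 + 2 \cdot \frac{1}{3}\right)\right) = - 6 \cdot 3 \left(1 + \left(16 + \frac{2}{3}\right)\right) = - 6 \cdot 3 \left(1 + \frac{50}{3}\right) = - 6 \cdot 3 \cdot \frac{53}{3} = \left(-6\right) 53 = -318$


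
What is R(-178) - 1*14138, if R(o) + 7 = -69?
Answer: -14214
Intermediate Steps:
R(o) = -76 (R(o) = -7 - 69 = -76)
R(-178) - 1*14138 = -76 - 1*14138 = -76 - 14138 = -14214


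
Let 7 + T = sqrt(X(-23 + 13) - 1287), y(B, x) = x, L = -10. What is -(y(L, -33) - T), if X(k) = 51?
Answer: 26 + 2*I*sqrt(309) ≈ 26.0 + 35.157*I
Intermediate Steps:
T = -7 + 2*I*sqrt(309) (T = -7 + sqrt(51 - 1287) = -7 + sqrt(-1236) = -7 + 2*I*sqrt(309) ≈ -7.0 + 35.157*I)
-(y(L, -33) - T) = -(-33 - (-7 + 2*I*sqrt(309))) = -(-33 + (7 - 2*I*sqrt(309))) = -(-26 - 2*I*sqrt(309)) = 26 + 2*I*sqrt(309)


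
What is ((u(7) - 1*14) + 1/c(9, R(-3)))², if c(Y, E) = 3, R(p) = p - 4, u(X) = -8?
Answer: 4225/9 ≈ 469.44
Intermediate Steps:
R(p) = -4 + p
((u(7) - 1*14) + 1/c(9, R(-3)))² = ((-8 - 1*14) + 1/3)² = ((-8 - 14) + ⅓)² = (-22 + ⅓)² = (-65/3)² = 4225/9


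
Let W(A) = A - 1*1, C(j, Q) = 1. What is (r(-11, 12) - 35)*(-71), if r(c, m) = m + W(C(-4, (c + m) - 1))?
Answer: 1633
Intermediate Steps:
W(A) = -1 + A (W(A) = A - 1 = -1 + A)
r(c, m) = m (r(c, m) = m + (-1 + 1) = m + 0 = m)
(r(-11, 12) - 35)*(-71) = (12 - 35)*(-71) = -23*(-71) = 1633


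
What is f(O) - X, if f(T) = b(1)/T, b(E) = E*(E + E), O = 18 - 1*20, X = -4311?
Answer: 4310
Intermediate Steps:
O = -2 (O = 18 - 20 = -2)
b(E) = 2*E**2 (b(E) = E*(2*E) = 2*E**2)
f(T) = 2/T (f(T) = (2*1**2)/T = (2*1)/T = 2/T)
f(O) - X = 2/(-2) - 1*(-4311) = 2*(-1/2) + 4311 = -1 + 4311 = 4310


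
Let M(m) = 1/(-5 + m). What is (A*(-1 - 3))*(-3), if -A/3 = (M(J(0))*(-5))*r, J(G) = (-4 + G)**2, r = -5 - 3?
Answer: -1440/11 ≈ -130.91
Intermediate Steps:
r = -8
A = -120/11 (A = -3*-5/(-5 + (-4 + 0)**2)*(-8) = -3*-5/(-5 + (-4)**2)*(-8) = -3*-5/(-5 + 16)*(-8) = -3*-5/11*(-8) = -3*(1/11)*(-5)*(-8) = -(-15)*(-8)/11 = -3*40/11 = -120/11 ≈ -10.909)
(A*(-1 - 3))*(-3) = -120*(-1 - 3)/11*(-3) = -120/11*(-4)*(-3) = (480/11)*(-3) = -1440/11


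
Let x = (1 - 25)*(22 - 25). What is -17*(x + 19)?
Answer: -1547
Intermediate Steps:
x = 72 (x = -24*(-3) = 72)
-17*(x + 19) = -17*(72 + 19) = -17*91 = -1547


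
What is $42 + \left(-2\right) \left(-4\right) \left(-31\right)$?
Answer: $-206$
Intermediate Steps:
$42 + \left(-2\right) \left(-4\right) \left(-31\right) = 42 + 8 \left(-31\right) = 42 - 248 = -206$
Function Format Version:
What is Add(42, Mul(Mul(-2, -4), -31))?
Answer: -206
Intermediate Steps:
Add(42, Mul(Mul(-2, -4), -31)) = Add(42, Mul(8, -31)) = Add(42, -248) = -206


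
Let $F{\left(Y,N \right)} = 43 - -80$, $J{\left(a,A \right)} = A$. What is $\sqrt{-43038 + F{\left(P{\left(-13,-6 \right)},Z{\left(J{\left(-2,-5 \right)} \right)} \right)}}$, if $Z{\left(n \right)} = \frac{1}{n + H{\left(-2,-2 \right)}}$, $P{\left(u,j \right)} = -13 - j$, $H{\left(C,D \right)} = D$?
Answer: $i \sqrt{42915} \approx 207.16 i$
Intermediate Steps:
$Z{\left(n \right)} = \frac{1}{-2 + n}$ ($Z{\left(n \right)} = \frac{1}{n - 2} = \frac{1}{-2 + n}$)
$F{\left(Y,N \right)} = 123$ ($F{\left(Y,N \right)} = 43 + 80 = 123$)
$\sqrt{-43038 + F{\left(P{\left(-13,-6 \right)},Z{\left(J{\left(-2,-5 \right)} \right)} \right)}} = \sqrt{-43038 + 123} = \sqrt{-42915} = i \sqrt{42915}$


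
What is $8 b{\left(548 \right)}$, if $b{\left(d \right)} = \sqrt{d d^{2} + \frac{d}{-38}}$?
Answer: $\frac{8 \sqrt{59408534506}}{19} \approx 1.0263 \cdot 10^{5}$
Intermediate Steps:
$b{\left(d \right)} = \sqrt{d^{3} - \frac{d}{38}}$ ($b{\left(d \right)} = \sqrt{d^{3} + d \left(- \frac{1}{38}\right)} = \sqrt{d^{3} - \frac{d}{38}}$)
$8 b{\left(548 \right)} = 8 \frac{\sqrt{38} \sqrt{\left(-1\right) 548 + 38 \cdot 548^{3}}}{38} = 8 \frac{\sqrt{38} \sqrt{-548 + 38 \cdot 164566592}}{38} = 8 \frac{\sqrt{38} \sqrt{-548 + 6253530496}}{38} = 8 \frac{\sqrt{38} \sqrt{6253529948}}{38} = 8 \frac{\sqrt{38} \cdot 2 \sqrt{1563382487}}{38} = 8 \frac{\sqrt{59408534506}}{19} = \frac{8 \sqrt{59408534506}}{19}$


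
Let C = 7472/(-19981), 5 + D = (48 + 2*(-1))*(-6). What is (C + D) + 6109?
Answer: 116441796/19981 ≈ 5827.6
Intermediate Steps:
D = -281 (D = -5 + (48 + 2*(-1))*(-6) = -5 + (48 - 2)*(-6) = -5 + 46*(-6) = -5 - 276 = -281)
C = -7472/19981 (C = 7472*(-1/19981) = -7472/19981 ≈ -0.37396)
(C + D) + 6109 = (-7472/19981 - 281) + 6109 = -5622133/19981 + 6109 = 116441796/19981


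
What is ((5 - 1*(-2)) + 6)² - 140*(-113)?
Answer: 15989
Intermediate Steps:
((5 - 1*(-2)) + 6)² - 140*(-113) = ((5 + 2) + 6)² + 15820 = (7 + 6)² + 15820 = 13² + 15820 = 169 + 15820 = 15989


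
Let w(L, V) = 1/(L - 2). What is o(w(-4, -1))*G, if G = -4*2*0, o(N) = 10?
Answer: 0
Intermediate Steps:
w(L, V) = 1/(-2 + L)
G = 0 (G = -8*0 = 0)
o(w(-4, -1))*G = 10*0 = 0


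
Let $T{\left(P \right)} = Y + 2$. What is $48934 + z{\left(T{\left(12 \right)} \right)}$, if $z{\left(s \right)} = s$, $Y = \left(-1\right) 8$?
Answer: $48928$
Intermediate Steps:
$Y = -8$
$T{\left(P \right)} = -6$ ($T{\left(P \right)} = -8 + 2 = -6$)
$48934 + z{\left(T{\left(12 \right)} \right)} = 48934 - 6 = 48928$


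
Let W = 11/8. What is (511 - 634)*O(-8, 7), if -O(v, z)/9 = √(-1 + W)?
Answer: 1107*√6/4 ≈ 677.90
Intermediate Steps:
W = 11/8 (W = 11*(⅛) = 11/8 ≈ 1.3750)
O(v, z) = -9*√6/4 (O(v, z) = -9*√(-1 + 11/8) = -9*√6/4)
(511 - 634)*O(-8, 7) = (511 - 634)*(-9*√6/4) = -(-1107)*√6/4 = 1107*√6/4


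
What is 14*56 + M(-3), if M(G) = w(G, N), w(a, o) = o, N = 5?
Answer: 789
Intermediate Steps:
M(G) = 5
14*56 + M(-3) = 14*56 + 5 = 784 + 5 = 789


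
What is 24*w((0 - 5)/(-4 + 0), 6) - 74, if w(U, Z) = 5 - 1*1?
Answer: 22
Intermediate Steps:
w(U, Z) = 4 (w(U, Z) = 5 - 1 = 4)
24*w((0 - 5)/(-4 + 0), 6) - 74 = 24*4 - 74 = 96 - 74 = 22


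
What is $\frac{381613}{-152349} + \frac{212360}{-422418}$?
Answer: $- \frac{32258838979}{10725826647} \approx -3.0076$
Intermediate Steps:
$\frac{381613}{-152349} + \frac{212360}{-422418} = 381613 \left(- \frac{1}{152349}\right) + 212360 \left(- \frac{1}{422418}\right) = - \frac{381613}{152349} - \frac{106180}{211209} = - \frac{32258838979}{10725826647}$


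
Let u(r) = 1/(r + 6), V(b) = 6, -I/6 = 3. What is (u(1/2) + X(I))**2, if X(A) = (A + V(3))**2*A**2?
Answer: 367878640900/169 ≈ 2.1768e+9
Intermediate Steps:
I = -18 (I = -6*3 = -18)
u(r) = 1/(6 + r)
X(A) = A**2*(6 + A)**2 (X(A) = (A + 6)**2*A**2 = (6 + A)**2*A**2 = A**2*(6 + A)**2)
(u(1/2) + X(I))**2 = (1/(6 + 1/2) + (-18)**2*(6 - 18)**2)**2 = (1/(6 + 1/2) + 324*(-12)**2)**2 = (1/(13/2) + 324*144)**2 = (2/13 + 46656)**2 = (606530/13)**2 = 367878640900/169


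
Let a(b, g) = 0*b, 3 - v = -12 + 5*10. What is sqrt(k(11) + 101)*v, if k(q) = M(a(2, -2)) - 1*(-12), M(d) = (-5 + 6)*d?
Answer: -35*sqrt(113) ≈ -372.06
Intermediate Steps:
v = -35 (v = 3 - (-12 + 5*10) = 3 - (-12 + 50) = 3 - 1*38 = 3 - 38 = -35)
a(b, g) = 0
M(d) = d (M(d) = 1*d = d)
k(q) = 12 (k(q) = 0 - 1*(-12) = 0 + 12 = 12)
sqrt(k(11) + 101)*v = sqrt(12 + 101)*(-35) = sqrt(113)*(-35) = -35*sqrt(113)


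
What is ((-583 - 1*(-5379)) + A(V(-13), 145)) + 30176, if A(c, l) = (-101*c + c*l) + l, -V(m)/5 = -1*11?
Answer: 37537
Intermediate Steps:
V(m) = 55 (V(m) = -(-5)*11 = -5*(-11) = 55)
A(c, l) = l - 101*c + c*l
((-583 - 1*(-5379)) + A(V(-13), 145)) + 30176 = ((-583 - 1*(-5379)) + (145 - 101*55 + 55*145)) + 30176 = ((-583 + 5379) + (145 - 5555 + 7975)) + 30176 = (4796 + 2565) + 30176 = 7361 + 30176 = 37537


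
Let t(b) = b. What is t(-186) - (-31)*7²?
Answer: 1333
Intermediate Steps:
t(-186) - (-31)*7² = -186 - (-31)*7² = -186 - (-31)*49 = -186 - 1*(-1519) = -186 + 1519 = 1333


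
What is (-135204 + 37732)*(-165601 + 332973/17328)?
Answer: 5826391145420/361 ≈ 1.6140e+10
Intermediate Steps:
(-135204 + 37732)*(-165601 + 332973/17328) = -97472*(-165601 + 332973*(1/17328)) = -97472*(-165601 + 110991/5776) = -97472*(-956400385/5776) = 5826391145420/361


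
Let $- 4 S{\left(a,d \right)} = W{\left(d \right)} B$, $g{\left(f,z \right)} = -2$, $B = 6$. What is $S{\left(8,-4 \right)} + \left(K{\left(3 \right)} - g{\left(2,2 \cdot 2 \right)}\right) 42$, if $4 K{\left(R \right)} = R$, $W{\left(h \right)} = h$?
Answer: $\frac{243}{2} \approx 121.5$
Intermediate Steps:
$K{\left(R \right)} = \frac{R}{4}$
$S{\left(a,d \right)} = - \frac{3 d}{2}$ ($S{\left(a,d \right)} = - \frac{d 6}{4} = - \frac{6 d}{4} = - \frac{3 d}{2}$)
$S{\left(8,-4 \right)} + \left(K{\left(3 \right)} - g{\left(2,2 \cdot 2 \right)}\right) 42 = \left(- \frac{3}{2}\right) \left(-4\right) + \left(\frac{1}{4} \cdot 3 - -2\right) 42 = 6 + \left(\frac{3}{4} + 2\right) 42 = 6 + \frac{11}{4} \cdot 42 = 6 + \frac{231}{2} = \frac{243}{2}$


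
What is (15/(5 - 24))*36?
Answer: -540/19 ≈ -28.421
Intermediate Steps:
(15/(5 - 24))*36 = (15/(-19))*36 = (15*(-1/19))*36 = -15/19*36 = -540/19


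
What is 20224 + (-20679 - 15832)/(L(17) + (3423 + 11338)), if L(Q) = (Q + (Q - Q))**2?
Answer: 304334689/15050 ≈ 20222.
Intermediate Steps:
L(Q) = Q**2 (L(Q) = (Q + 0)**2 = Q**2)
20224 + (-20679 - 15832)/(L(17) + (3423 + 11338)) = 20224 + (-20679 - 15832)/(17**2 + (3423 + 11338)) = 20224 - 36511/(289 + 14761) = 20224 - 36511/15050 = 304334689/15050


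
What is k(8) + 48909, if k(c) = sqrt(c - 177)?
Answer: 48909 + 13*I ≈ 48909.0 + 13.0*I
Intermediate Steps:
k(c) = sqrt(-177 + c)
k(8) + 48909 = sqrt(-177 + 8) + 48909 = sqrt(-169) + 48909 = 13*I + 48909 = 48909 + 13*I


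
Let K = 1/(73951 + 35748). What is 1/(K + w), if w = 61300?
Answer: 109699/6724548701 ≈ 1.6313e-5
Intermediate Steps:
K = 1/109699 ≈ 9.1159e-6
1/(K + w) = 1/(1/109699 + 61300) = 1/(6724548701/109699) = 109699/6724548701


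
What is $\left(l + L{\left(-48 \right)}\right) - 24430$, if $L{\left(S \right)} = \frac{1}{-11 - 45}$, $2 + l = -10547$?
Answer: $- \frac{1958825}{56} \approx -34979.0$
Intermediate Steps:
$l = -10549$ ($l = -2 - 10547 = -10549$)
$L{\left(S \right)} = - \frac{1}{56}$ ($L{\left(S \right)} = \frac{1}{-56} = - \frac{1}{56}$)
$\left(l + L{\left(-48 \right)}\right) - 24430 = \left(-10549 - \frac{1}{56}\right) - 24430 = - \frac{590745}{56} + \left(-20021 + \left(\left(-1685 + 3798\right) - 6522\right)\right) = - \frac{590745}{56} + \left(-20021 + \left(2113 - 6522\right)\right) = - \frac{590745}{56} - 24430 = - \frac{1958825}{56}$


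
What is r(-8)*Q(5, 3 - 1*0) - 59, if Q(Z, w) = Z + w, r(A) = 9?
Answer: 13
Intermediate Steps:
r(-8)*Q(5, 3 - 1*0) - 59 = 9*(5 + (3 - 1*0)) - 59 = 9*(5 + (3 + 0)) - 59 = 9*(5 + 3) - 59 = 9*8 - 59 = 72 - 59 = 13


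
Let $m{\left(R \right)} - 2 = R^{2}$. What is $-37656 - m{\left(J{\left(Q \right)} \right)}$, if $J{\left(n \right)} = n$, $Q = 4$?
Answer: $-37674$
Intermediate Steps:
$m{\left(R \right)} = 2 + R^{2}$
$-37656 - m{\left(J{\left(Q \right)} \right)} = -37656 - \left(2 + 4^{2}\right) = -37656 - \left(2 + 16\right) = -37656 - 18 = -37674$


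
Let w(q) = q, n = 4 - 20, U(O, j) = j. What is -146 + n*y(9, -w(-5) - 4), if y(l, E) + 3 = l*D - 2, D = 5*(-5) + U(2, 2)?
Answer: 3246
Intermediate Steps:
n = -16
D = -23 (D = 5*(-5) + 2 = -25 + 2 = -23)
y(l, E) = -5 - 23*l (y(l, E) = -3 + (l*(-23) - 2) = -3 + (-23*l - 2) = -3 + (-2 - 23*l) = -5 - 23*l)
-146 + n*y(9, -w(-5) - 4) = -146 - 16*(-5 - 23*9) = -146 - 16*(-5 - 207) = -146 - 16*(-212) = -146 + 3392 = 3246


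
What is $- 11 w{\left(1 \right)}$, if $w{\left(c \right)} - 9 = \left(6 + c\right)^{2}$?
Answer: $-638$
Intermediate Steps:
$w{\left(c \right)} = 9 + \left(6 + c\right)^{2}$
$- 11 w{\left(1 \right)} = - 11 \left(9 + \left(6 + 1\right)^{2}\right) = - 11 \left(9 + 7^{2}\right) = - 11 \left(9 + 49\right) = \left(-11\right) 58 = -638$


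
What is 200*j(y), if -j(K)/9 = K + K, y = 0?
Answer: 0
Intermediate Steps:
j(K) = -18*K (j(K) = -9*(K + K) = -18*K)
200*j(y) = 200*(-18*0) = 200*0 = 0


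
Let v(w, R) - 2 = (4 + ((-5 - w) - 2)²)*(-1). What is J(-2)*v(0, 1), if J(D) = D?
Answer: 102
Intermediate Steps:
v(w, R) = -2 - (-7 - w)² (v(w, R) = 2 + (4 + ((-5 - w) - 2)²)*(-1) = 2 + (4 + (-7 - w)²)*(-1) = 2 + (-4 - (-7 - w)²) = -2 - (-7 - w)²)
J(-2)*v(0, 1) = -2*(-2 - (7 + 0)²) = -2*(-2 - 1*7²) = -2*(-2 - 1*49) = -2*(-2 - 49) = -2*(-51) = 102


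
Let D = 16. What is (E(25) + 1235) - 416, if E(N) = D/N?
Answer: 20491/25 ≈ 819.64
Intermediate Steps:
E(N) = 16/N
(E(25) + 1235) - 416 = (16/25 + 1235) - 416 = 30891/25 - 416 = 20491/25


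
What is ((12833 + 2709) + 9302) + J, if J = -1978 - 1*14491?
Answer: 8375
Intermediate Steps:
J = -16469 (J = -1978 - 14491 = -16469)
((12833 + 2709) + 9302) + J = ((12833 + 2709) + 9302) - 16469 = (15542 + 9302) - 16469 = 24844 - 16469 = 8375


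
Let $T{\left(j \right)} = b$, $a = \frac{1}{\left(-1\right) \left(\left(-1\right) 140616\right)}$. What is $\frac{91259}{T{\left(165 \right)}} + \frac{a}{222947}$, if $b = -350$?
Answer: $- \frac{204354423221987}{783747883800} \approx -260.74$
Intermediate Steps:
$a = \frac{1}{140616}$ ($a = \frac{1}{\left(-1\right) \left(-140616\right)} = \frac{1}{140616} \approx 7.1116 \cdot 10^{-6}$)
$T{\left(j \right)} = -350$
$\frac{91259}{T{\left(165 \right)}} + \frac{a}{222947} = \frac{91259}{-350} + \frac{1}{140616 \cdot 222947} = 91259 \left(- \frac{1}{350}\right) + \frac{1}{140616} \cdot \frac{1}{222947} = - \frac{13037}{50} + \frac{1}{31349915352} = - \frac{204354423221987}{783747883800}$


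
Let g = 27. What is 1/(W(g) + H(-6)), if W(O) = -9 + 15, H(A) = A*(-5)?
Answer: 1/36 ≈ 0.027778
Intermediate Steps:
H(A) = -5*A
W(O) = 6
1/(W(g) + H(-6)) = 1/(6 - 5*(-6)) = 1/(6 + 30) = 1/36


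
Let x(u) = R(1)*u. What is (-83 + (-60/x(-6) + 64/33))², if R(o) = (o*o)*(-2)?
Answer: 8065600/1089 ≈ 7406.4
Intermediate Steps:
R(o) = -2*o² (R(o) = o²*(-2) = -2*o²)
x(u) = -2*u (x(u) = (-2*1²)*u = (-2*1)*u = -2*u)
(-83 + (-60/x(-6) + 64/33))² = (-83 + (-60/((-2*(-6))) + 64/33))² = (-83 + (-60/12 + 64*(1/33)))² = (-83 + (-60*1/12 + 64/33))² = (-83 + (-5 + 64/33))² = (-83 - 101/33)² = (-2840/33)² = 8065600/1089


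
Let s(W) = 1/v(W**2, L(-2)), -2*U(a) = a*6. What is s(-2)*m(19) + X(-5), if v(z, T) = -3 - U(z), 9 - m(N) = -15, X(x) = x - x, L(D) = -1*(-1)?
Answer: 8/3 ≈ 2.6667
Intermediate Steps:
U(a) = -3*a (U(a) = -a*6/2 = -3*a)
L(D) = 1
X(x) = 0
m(N) = 24 (m(N) = 9 - 1*(-15) = 9 + 15 = 24)
v(z, T) = -3 + 3*z (v(z, T) = -3 - (-3)*z = -3 + 3*z)
s(W) = 1/(-3 + 3*W**2)
s(-2)*m(19) + X(-5) = (1/(3*(-1 + (-2)**2)))*24 + 0 = (1/(3*(-1 + 4)))*24 + 0 = ((1/3)/3)*24 + 0 = ((1/3)*(1/3))*24 + 0 = (1/9)*24 + 0 = 8/3 + 0 = 8/3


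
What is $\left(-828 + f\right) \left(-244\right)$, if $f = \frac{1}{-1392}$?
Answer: $\frac{70307197}{348} \approx 2.0203 \cdot 10^{5}$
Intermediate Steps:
$f = - \frac{1}{1392} \approx -0.00071839$
$\left(-828 + f\right) \left(-244\right) = \left(-828 - \frac{1}{1392}\right) \left(-244\right) = \left(- \frac{1152577}{1392}\right) \left(-244\right) = \frac{70307197}{348}$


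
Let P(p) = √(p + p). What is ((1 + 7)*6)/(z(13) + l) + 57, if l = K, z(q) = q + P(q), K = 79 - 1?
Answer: 36531/635 - 48*√26/8255 ≈ 57.500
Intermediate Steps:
P(p) = √2*√p (P(p) = √(2*p) = √2*√p)
K = 78
z(q) = q + √2*√q
l = 78
((1 + 7)*6)/(z(13) + l) + 57 = ((1 + 7)*6)/((13 + √2*√13) + 78) + 57 = (8*6)/((13 + √26) + 78) + 57 = 48/(91 + √26) + 57 = 57 + 48/(91 + √26)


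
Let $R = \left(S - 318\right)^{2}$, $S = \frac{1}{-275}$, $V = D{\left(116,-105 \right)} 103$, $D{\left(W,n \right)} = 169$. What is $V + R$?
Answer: $\frac{8964081776}{75625} \approx 1.1853 \cdot 10^{5}$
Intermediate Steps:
$V = 17407$ ($V = 169 \cdot 103 = 17407$)
$S = - \frac{1}{275} \approx -0.0036364$
$R = \frac{7647677401}{75625}$ ($R = \left(- \frac{1}{275} - 318\right)^{2} = \left(- \frac{87451}{275}\right)^{2} = \frac{7647677401}{75625} \approx 1.0113 \cdot 10^{5}$)
$V + R = 17407 + \frac{7647677401}{75625} = \frac{8964081776}{75625}$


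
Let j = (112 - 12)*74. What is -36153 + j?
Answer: -28753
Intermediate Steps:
j = 7400 (j = 100*74 = 7400)
-36153 + j = -36153 + 7400 = -28753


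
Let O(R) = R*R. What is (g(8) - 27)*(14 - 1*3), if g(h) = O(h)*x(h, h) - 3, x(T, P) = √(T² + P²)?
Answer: -330 + 5632*√2 ≈ 7634.9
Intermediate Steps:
O(R) = R²
x(T, P) = √(P² + T²)
g(h) = -3 + √2*h²*√(h²) (g(h) = h²*√(h² + h²) - 3 = h²*√(2*h²) - 3 = h²*(√2*√(h²)) - 3 = √2*h²*√(h²) - 3 = -3 + √2*h²*√(h²))
(g(8) - 27)*(14 - 1*3) = ((-3 + √2*8²*√(8²)) - 27)*(14 - 1*3) = ((-3 + √2*64*√64) - 27)*(14 - 3) = ((-3 + √2*64*8) - 27)*11 = ((-3 + 512*√2) - 27)*11 = (-30 + 512*√2)*11 = -330 + 5632*√2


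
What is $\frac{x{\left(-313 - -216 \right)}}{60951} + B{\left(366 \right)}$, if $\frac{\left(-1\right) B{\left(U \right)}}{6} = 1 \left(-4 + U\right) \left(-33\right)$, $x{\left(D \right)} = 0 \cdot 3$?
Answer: $71676$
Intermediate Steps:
$x{\left(D \right)} = 0$
$B{\left(U \right)} = -792 + 198 U$ ($B{\left(U \right)} = - 6 \cdot 1 \left(-4 + U\right) \left(-33\right) = - 6 \left(-4 + U\right) \left(-33\right) = - 6 \left(132 - 33 U\right) = -792 + 198 U$)
$\frac{x{\left(-313 - -216 \right)}}{60951} + B{\left(366 \right)} = \frac{0}{60951} + \left(-792 + 198 \cdot 366\right) = 0 \cdot \frac{1}{60951} + \left(-792 + 72468\right) = 0 + 71676 = 71676$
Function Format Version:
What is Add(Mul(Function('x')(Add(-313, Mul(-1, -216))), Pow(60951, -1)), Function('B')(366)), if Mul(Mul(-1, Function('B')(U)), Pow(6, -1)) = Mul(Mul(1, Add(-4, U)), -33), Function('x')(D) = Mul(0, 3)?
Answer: 71676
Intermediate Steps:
Function('x')(D) = 0
Function('B')(U) = Add(-792, Mul(198, U)) (Function('B')(U) = Mul(-6, Mul(Mul(1, Add(-4, U)), -33)) = Mul(-6, Mul(Add(-4, U), -33)) = Mul(-6, Add(132, Mul(-33, U))) = Add(-792, Mul(198, U)))
Add(Mul(Function('x')(Add(-313, Mul(-1, -216))), Pow(60951, -1)), Function('B')(366)) = Add(Mul(0, Pow(60951, -1)), Add(-792, Mul(198, 366))) = Add(Mul(0, Rational(1, 60951)), Add(-792, 72468)) = Add(0, 71676) = 71676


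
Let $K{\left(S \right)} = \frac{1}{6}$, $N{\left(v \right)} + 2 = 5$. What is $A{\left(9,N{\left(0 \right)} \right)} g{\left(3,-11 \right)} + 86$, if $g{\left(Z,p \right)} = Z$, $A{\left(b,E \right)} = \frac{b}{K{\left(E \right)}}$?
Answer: $248$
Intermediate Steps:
$N{\left(v \right)} = 3$ ($N{\left(v \right)} = -2 + 5 = 3$)
$K{\left(S \right)} = \frac{1}{6}$
$A{\left(b,E \right)} = 6 b$ ($A{\left(b,E \right)} = b \frac{1}{\frac{1}{6}} = b 6 = 6 b$)
$A{\left(9,N{\left(0 \right)} \right)} g{\left(3,-11 \right)} + 86 = 6 \cdot 9 \cdot 3 + 86 = 54 \cdot 3 + 86 = 162 + 86 = 248$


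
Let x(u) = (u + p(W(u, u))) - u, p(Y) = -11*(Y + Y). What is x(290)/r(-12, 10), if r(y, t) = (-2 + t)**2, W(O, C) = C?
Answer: -1595/16 ≈ -99.688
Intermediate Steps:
p(Y) = -22*Y
x(u) = -22*u (x(u) = (u - 22*u) - u = -21*u - u = -22*u)
x(290)/r(-12, 10) = (-22*290)/((-2 + 10)**2) = -6380/(8**2) = -6380/64 = -6380*1/64 = -1595/16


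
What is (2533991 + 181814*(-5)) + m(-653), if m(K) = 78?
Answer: 1624999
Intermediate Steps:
(2533991 + 181814*(-5)) + m(-653) = (2533991 + 181814*(-5)) + 78 = (2533991 - 909070) + 78 = 1624921 + 78 = 1624999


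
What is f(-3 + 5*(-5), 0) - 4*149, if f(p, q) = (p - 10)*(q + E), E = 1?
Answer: -634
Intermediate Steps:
f(p, q) = (1 + q)*(-10 + p) (f(p, q) = (p - 10)*(q + 1) = (-10 + p)*(1 + q) = (1 + q)*(-10 + p))
f(-3 + 5*(-5), 0) - 4*149 = (-10 + (-3 + 5*(-5)) - 10*0 + (-3 + 5*(-5))*0) - 4*149 = (-10 + (-3 - 25) + 0 + (-3 - 25)*0) - 596 = (-10 - 28 + 0 - 28*0) - 596 = (-10 - 28 + 0 + 0) - 596 = -38 - 596 = -634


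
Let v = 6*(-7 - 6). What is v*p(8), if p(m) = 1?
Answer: -78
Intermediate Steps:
v = -78 (v = 6*(-13) = -78)
v*p(8) = -78*1 = -78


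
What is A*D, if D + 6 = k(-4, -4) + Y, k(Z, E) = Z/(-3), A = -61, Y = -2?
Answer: 1220/3 ≈ 406.67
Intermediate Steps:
k(Z, E) = -Z/3 (k(Z, E) = Z*(-1/3) = -Z/3)
D = -20/3 (D = -6 + (-1/3*(-4) - 2) = -6 + (4/3 - 2) = -6 - 2/3 = -20/3 ≈ -6.6667)
A*D = -61*(-20/3) = 1220/3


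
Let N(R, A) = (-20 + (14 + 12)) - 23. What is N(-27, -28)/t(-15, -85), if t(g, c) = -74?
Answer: 17/74 ≈ 0.22973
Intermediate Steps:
N(R, A) = -17 (N(R, A) = (-20 + 26) - 23 = 6 - 23 = -17)
N(-27, -28)/t(-15, -85) = -17/(-74) = -17*(-1/74) = 17/74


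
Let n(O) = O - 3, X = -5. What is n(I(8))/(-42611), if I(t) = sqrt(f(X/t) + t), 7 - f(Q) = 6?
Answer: 0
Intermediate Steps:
f(Q) = 1 (f(Q) = 7 - 1*6 = 7 - 6 = 1)
I(t) = sqrt(1 + t)
n(O) = -3 + O
n(I(8))/(-42611) = (-3 + sqrt(1 + 8))/(-42611) = (-3 + sqrt(9))*(-1/42611) = (-3 + 3)*(-1/42611) = 0*(-1/42611) = 0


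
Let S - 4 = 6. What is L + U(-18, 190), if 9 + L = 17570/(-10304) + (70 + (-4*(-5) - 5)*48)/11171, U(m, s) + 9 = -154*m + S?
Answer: 22711771819/8221856 ≈ 2762.4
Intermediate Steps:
S = 10 (S = 4 + 6 = 10)
U(m, s) = 1 - 154*m (U(m, s) = -9 + (-154*m + 10) = -9 + (10 - 154*m) = 1 - 154*m)
L = -87434869/8221856 (L = -9 + (17570/(-10304) + (70 + (-4*(-5) - 5)*48)/11171) = -9 + (17570*(-1/10304) + (70 + (20 - 5)*48)*(1/11171)) = -9 + (-1255/736 + (70 + 15*48)*(1/11171)) = -9 + (-1255/736 + (70 + 720)*(1/11171)) = -9 + (-1255/736 + 790*(1/11171)) = -9 + (-1255/736 + 790/11171) = -9 - 13438165/8221856 = -87434869/8221856 ≈ -10.634)
L + U(-18, 190) = -87434869/8221856 + (1 - 154*(-18)) = -87434869/8221856 + (1 + 2772) = -87434869/8221856 + 2773 = 22711771819/8221856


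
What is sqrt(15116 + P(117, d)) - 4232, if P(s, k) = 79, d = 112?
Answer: -4232 + sqrt(15195) ≈ -4108.7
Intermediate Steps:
sqrt(15116 + P(117, d)) - 4232 = sqrt(15116 + 79) - 4232 = sqrt(15195) - 4232 = -4232 + sqrt(15195)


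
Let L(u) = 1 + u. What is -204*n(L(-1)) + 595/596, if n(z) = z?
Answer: 595/596 ≈ 0.99832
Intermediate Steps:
-204*n(L(-1)) + 595/596 = -204*(1 - 1) + 595/596 = -204*0 + 595*(1/596) = 0 + 595/596 = 595/596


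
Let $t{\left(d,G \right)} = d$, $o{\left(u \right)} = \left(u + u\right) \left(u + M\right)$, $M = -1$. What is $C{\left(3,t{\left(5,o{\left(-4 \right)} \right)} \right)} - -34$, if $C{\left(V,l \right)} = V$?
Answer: $37$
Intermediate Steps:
$o{\left(u \right)} = 2 u \left(-1 + u\right)$ ($o{\left(u \right)} = \left(u + u\right) \left(u - 1\right) = 2 u \left(-1 + u\right)$)
$C{\left(3,t{\left(5,o{\left(-4 \right)} \right)} \right)} - -34 = 3 - -34 = 3 + 34 = 37$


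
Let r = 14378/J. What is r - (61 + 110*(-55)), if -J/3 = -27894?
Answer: 250592938/41841 ≈ 5989.2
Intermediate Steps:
J = 83682 (J = -3*(-27894) = 83682)
r = 7189/41841 (r = 14378/83682 = 14378*(1/83682) = 7189/41841 ≈ 0.17182)
r - (61 + 110*(-55)) = 7189/41841 - (61 + 110*(-55)) = 7189/41841 - (61 - 6050) = 7189/41841 - 1*(-5989) = 7189/41841 + 5989 = 250592938/41841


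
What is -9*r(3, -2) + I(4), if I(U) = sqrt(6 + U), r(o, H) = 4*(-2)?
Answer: 72 + sqrt(10) ≈ 75.162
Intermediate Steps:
r(o, H) = -8
-9*r(3, -2) + I(4) = -9*(-8) + sqrt(6 + 4) = 72 + sqrt(10)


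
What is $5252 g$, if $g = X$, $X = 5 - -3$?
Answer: $42016$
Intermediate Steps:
$X = 8$ ($X = 5 + 3 = 8$)
$g = 8$
$5252 g = 5252 \cdot 8 = 42016$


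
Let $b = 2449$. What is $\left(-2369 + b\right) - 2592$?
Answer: $-2512$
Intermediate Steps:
$\left(-2369 + b\right) - 2592 = \left(-2369 + 2449\right) - 2592 = 80 - 2592 = -2512$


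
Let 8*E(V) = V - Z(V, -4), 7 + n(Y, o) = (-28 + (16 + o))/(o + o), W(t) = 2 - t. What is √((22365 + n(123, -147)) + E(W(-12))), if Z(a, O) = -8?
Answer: √4382813/14 ≈ 149.54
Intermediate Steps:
n(Y, o) = -7 + (-12 + o)/(2*o) (n(Y, o) = -7 + (-28 + (16 + o))/(o + o) = -7 + (-12 + o)/((2*o)) = -7 + (-12 + o)*(1/(2*o)) = -7 + (-12 + o)/(2*o))
E(V) = 1 + V/8 (E(V) = (V - 1*(-8))/8 = (V + 8)/8 = (8 + V)/8 = 1 + V/8)
√((22365 + n(123, -147)) + E(W(-12))) = √((22365 + (-13/2 - 6/(-147))) + (1 + (2 - 1*(-12))/8)) = √((22365 + (-13/2 - 6*(-1/147))) + (1 + (2 + 12)/8)) = √((22365 + (-13/2 + 2/49)) + (1 + (⅛)*14)) = √((22365 - 633/98) + (1 + 7/4)) = √(2191137/98 + 11/4) = √(4382813/196) = √4382813/14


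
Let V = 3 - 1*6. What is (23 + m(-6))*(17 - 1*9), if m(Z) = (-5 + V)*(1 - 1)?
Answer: 184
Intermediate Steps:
V = -3 (V = 3 - 6 = -3)
m(Z) = 0 (m(Z) = (-5 - 3)*(1 - 1) = -8*0 = 0)
(23 + m(-6))*(17 - 1*9) = (23 + 0)*(17 - 1*9) = 23*(17 - 9) = 23*8 = 184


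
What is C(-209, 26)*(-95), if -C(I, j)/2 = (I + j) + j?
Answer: -29830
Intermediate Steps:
C(I, j) = -4*j - 2*I (C(I, j) = -2*((I + j) + j) = -2*(I + 2*j) = -4*j - 2*I)
C(-209, 26)*(-95) = (-4*26 - 2*(-209))*(-95) = (-104 + 418)*(-95) = 314*(-95) = -29830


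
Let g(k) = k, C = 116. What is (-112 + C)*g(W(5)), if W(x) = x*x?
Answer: 100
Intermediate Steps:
W(x) = x²
(-112 + C)*g(W(5)) = (-112 + 116)*5² = 4*25 = 100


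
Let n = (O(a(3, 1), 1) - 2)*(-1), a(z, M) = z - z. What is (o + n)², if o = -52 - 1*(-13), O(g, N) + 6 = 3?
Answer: 1156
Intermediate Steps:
a(z, M) = 0
O(g, N) = -3 (O(g, N) = -6 + 3 = -3)
o = -39 (o = -52 + 13 = -39)
n = 5 (n = (-3 - 2)*(-1) = -5*(-1) = 5)
(o + n)² = (-39 + 5)² = (-34)² = 1156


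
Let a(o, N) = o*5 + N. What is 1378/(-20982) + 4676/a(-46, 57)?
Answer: -3782701/139611 ≈ -27.095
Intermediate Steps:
a(o, N) = N + 5*o (a(o, N) = 5*o + N = N + 5*o)
1378/(-20982) + 4676/a(-46, 57) = 1378/(-20982) + 4676/(57 + 5*(-46)) = 1378*(-1/20982) + 4676/(57 - 230) = -53/807 + 4676/(-173) = -53/807 + 4676*(-1/173) = -53/807 - 4676/173 = -3782701/139611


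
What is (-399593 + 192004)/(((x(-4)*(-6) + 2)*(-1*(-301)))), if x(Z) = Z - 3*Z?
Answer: 207589/13846 ≈ 14.993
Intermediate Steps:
x(Z) = -2*Z
(-399593 + 192004)/(((x(-4)*(-6) + 2)*(-1*(-301)))) = (-399593 + 192004)/(((-2*(-4)*(-6) + 2)*(-1*(-301)))) = -207589*1/(301*(8*(-6) + 2)) = -207589*1/(301*(-48 + 2)) = -207589/((-46*301)) = -207589/(-13846) = -207589*(-1/13846) = 207589/13846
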